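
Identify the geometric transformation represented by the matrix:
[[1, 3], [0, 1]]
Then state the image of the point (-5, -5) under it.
horizontal shear with factor 3; image of (-5, -5) is (-20, -5)

The matrix [[1, k], [0, 1]] sends (x, y) to (x + 3y, y), leaving the y-coordinate fixed: a horizontal shear.
The matrix [[1, 3], [0, 1]] represents: horizontal shear with factor 3.
Applying it to (-5, -5): [1·-5 + 3·-5, 0·-5 + 1·-5] = (-20, -5).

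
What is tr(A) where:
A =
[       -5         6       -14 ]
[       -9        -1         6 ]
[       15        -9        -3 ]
tr(A) = -5 - 1 - 3 = -9

The trace of a square matrix is the sum of its diagonal entries.
Diagonal entries of A: A[0][0] = -5, A[1][1] = -1, A[2][2] = -3.
tr(A) = -5 - 1 - 3 = -9.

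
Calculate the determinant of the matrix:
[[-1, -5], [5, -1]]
26

For a 2×2 matrix [[a, b], [c, d]], det = ad - bc
det = (-1)(-1) - (-5)(5) = 1 - -25 = 26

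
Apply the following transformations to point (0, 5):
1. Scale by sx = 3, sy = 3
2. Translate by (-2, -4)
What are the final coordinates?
(-2, 11)

Step 1: Scale (0, 5) by (sx, sy) = (3, 3) → (0, 15)
Step 2: Translate by (-2, -4) → (-2, 11)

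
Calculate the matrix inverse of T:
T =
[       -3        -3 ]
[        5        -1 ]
det(T) = 18
T⁻¹ =
[    -1/18       1/6 ]
[    -5/18      -1/6 ]

For a 2×2 matrix T = [[a, b], [c, d]] with det(T) ≠ 0, T⁻¹ = (1/det(T)) * [[d, -b], [-c, a]].
det(T) = (-3)*(-1) - (-3)*(5) = 3 + 15 = 18.
T⁻¹ = (1/18) * [[-1, 3], [-5, -3]].
Dividing each entry by 18 and reducing:
T⁻¹ =
[    -1/18       1/6 ]
[    -5/18      -1/6 ]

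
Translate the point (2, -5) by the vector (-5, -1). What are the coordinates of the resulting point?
(-3, -6)

Translation by (-5, -1):
x' = 2 + -5 = -3
y' = -5 + -1 = -6
Homogeneous matrix: [[1, 0, -5], [0, 1, -1], [0, 0, 1]]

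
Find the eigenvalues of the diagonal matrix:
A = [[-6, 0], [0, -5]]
λ₁ = -6, λ₂ = -5

The characteristic polynomial of A is det(A - λI) = (-6 - λ)(-5 - λ) = 0.
The roots are λ = -6 and λ = -5, so the eigenvalues are the diagonal entries.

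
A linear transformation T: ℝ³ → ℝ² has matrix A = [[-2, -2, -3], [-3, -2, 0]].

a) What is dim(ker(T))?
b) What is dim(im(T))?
dim(ker) = 1, dim(im) = 2

The two rows are not scalar multiples of one another (no single k satisfies row 2 = k × row 1), so they are linearly independent.
Thus rank(A) = 2.
dim(im(T)) = rank(A) = 2.
By the rank-nullity theorem applied to T: ℝ³ → ℝ², rank(A) + nullity(A) = 3 (the domain dimension), so dim(ker(T)) = 3 - 2 = 1.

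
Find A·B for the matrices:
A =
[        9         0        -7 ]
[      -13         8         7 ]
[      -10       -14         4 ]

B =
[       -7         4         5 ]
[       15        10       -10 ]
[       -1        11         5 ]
AB =
[      -56       -41        10 ]
[      204       105      -110 ]
[     -144      -136       110 ]

Matrix multiplication: (AB)[i][j] = sum over k of A[i][k] * B[k][j].
  (AB)[0][0] = (9)*(-7) + (0)*(15) + (-7)*(-1) = -56
  (AB)[0][1] = (9)*(4) + (0)*(10) + (-7)*(11) = -41
  (AB)[0][2] = (9)*(5) + (0)*(-10) + (-7)*(5) = 10
  (AB)[1][0] = (-13)*(-7) + (8)*(15) + (7)*(-1) = 204
  (AB)[1][1] = (-13)*(4) + (8)*(10) + (7)*(11) = 105
  (AB)[1][2] = (-13)*(5) + (8)*(-10) + (7)*(5) = -110
  (AB)[2][0] = (-10)*(-7) + (-14)*(15) + (4)*(-1) = -144
  (AB)[2][1] = (-10)*(4) + (-14)*(10) + (4)*(11) = -136
  (AB)[2][2] = (-10)*(5) + (-14)*(-10) + (4)*(5) = 110
AB =
[      -56       -41        10 ]
[      204       105      -110 ]
[     -144      -136       110 ]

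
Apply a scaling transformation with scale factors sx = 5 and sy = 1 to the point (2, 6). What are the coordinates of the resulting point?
(10, 6)

Scaling matrix:
[[5, 0], [0, 1]]
Result: (2 × 5, 6 × 1) = (10, 6)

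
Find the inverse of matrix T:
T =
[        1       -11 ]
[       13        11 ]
det(T) = 154
T⁻¹ =
[     1/14      1/14 ]
[  -13/154     1/154 ]

For a 2×2 matrix T = [[a, b], [c, d]] with det(T) ≠ 0, T⁻¹ = (1/det(T)) * [[d, -b], [-c, a]].
det(T) = (1)*(11) - (-11)*(13) = 11 + 143 = 154.
T⁻¹ = (1/154) * [[11, 11], [-13, 1]].
Dividing each entry by 154 and reducing:
T⁻¹ =
[     1/14      1/14 ]
[  -13/154     1/154 ]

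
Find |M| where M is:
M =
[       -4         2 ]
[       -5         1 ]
det(M) = 6

For a 2×2 matrix [[a, b], [c, d]], det = a*d - b*c.
det(M) = (-4)*(1) - (2)*(-5) = -4 + 10 = 6.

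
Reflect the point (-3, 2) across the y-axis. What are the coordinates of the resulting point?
(3, 2)

Reflection across y-axis: (-3, 2) → (3, 2)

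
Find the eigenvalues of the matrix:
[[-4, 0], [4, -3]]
λ = -4 and λ = -3

Characteristic equation: det(A - λI) = 0
λ² - (trace)λ + (det) = 0
λ² - (-7)λ + (12) = 0
λ² + 7λ + 12 = 0
Solving: λ = -4, -3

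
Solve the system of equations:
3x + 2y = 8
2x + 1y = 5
x = 2, y = 1

Use elimination (row reduction):
Equation 1: 3x + 2y = 8.
Equation 2: 2x + 1y = 5.
Multiply Eq1 by 2 and Eq2 by 3: 6x + 4y = 16;  6x + 3y = 15.
Subtract: (-1)y = -1, so y = 1.
Back-substitute into Eq1: 3x + 2*(1) = 8, so x = 2.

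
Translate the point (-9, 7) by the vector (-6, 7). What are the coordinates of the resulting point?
(-15, 14)

Translation by (-6, 7):
x' = -9 + -6 = -15
y' = 7 + 7 = 14
Homogeneous matrix: [[1, 0, -6], [0, 1, 7], [0, 0, 1]]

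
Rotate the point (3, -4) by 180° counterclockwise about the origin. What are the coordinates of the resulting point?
(-3, 4)

Rotation matrix R(θ) = [[cos θ, -sin θ], [sin θ, cos θ]]; for θ = 180°:
R = [[-1, 0], [0, -1]]
Result: R × [3, -4]ᵀ = [-1·3 + (0)·-4, 0·3 + (-1)·-4]ᵀ = (-3, 4)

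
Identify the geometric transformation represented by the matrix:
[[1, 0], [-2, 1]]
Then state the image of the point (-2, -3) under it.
vertical shear with factor -2; image of (-2, -3) is (-2, 1)

The matrix [[1, 0], [k, 1]] sends (x, y) to (x, -2x + y), leaving the x-coordinate fixed: a vertical shear.
The matrix [[1, 0], [-2, 1]] represents: vertical shear with factor -2.
Applying it to (-2, -3): [1·-2 + 0·-3, -2·-2 + 1·-3] = (-2, 1).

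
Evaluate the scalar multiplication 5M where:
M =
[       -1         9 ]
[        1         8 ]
5M =
[       -5        45 ]
[        5        40 ]

Scalar multiplication is elementwise: (5M)[i][j] = 5 * M[i][j].
  (5M)[0][0] = 5 * (-1) = -5
  (5M)[0][1] = 5 * (9) = 45
  (5M)[1][0] = 5 * (1) = 5
  (5M)[1][1] = 5 * (8) = 40
5M =
[       -5        45 ]
[        5        40 ]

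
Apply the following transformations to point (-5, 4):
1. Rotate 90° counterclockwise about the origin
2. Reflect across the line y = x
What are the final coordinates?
(-5, -4)

Step 1: Rotate 90° → (-4, -5)
Step 2: Reflect across the line y = x → (-5, -4)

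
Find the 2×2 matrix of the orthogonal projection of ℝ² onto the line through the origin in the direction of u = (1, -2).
[[1/5, -2/5], [-2/5, 4/5]]

The orthogonal projection onto the line spanned by a nonzero vector u = (a, b) has matrix P = (u uᵀ) / (uᵀ u) = (1/(a² + b²)) · [[a², ab], [ab, b²]].
Here u = (1, -2), so a² + b² = 1 + 4 = 5.
P = (1/5) · [[1, -2], [-2, 4]] = [[1/5, -2/5], [-2/5, 4/5]].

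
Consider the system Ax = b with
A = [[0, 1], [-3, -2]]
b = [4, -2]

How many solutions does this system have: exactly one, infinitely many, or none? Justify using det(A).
Exactly one solution

Compute det(A) = (0)*(-2) - (1)*(-3) = 3.
Because det(A) ≠ 0, A is invertible and Ax = b has a unique solution for every b (here x = A⁻¹ b).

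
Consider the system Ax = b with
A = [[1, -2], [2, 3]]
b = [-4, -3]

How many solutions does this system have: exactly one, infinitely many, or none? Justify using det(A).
Exactly one solution

Compute det(A) = (1)*(3) - (-2)*(2) = 7.
Because det(A) ≠ 0, A is invertible and Ax = b has a unique solution for every b (here x = A⁻¹ b).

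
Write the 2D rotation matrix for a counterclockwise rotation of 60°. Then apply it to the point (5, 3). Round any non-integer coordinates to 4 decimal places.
R = [[1/2, -√3/2], [√3/2, 1/2]]; R·(5, 3) = (-0.0981, 5.8301)

Rotation matrix formula: R(θ) = [[cos θ, -sin θ], [sin θ, cos θ]]
For θ = 60°:
cos(60°) = 1/2
sin(60°) = √3/2
R = [[1/2, -√3/2], [√3/2, 1/2]]
Apply to (5, 3): [1/2·5 + (-√3/2)·3, √3/2·5 + 1/2·3] = (-0.0981, 5.8301)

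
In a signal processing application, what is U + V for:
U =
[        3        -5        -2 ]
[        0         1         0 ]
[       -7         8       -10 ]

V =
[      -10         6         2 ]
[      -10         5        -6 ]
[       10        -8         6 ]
U + V =
[       -7         1         0 ]
[      -10         6        -6 ]
[        3         0        -4 ]

Matrix addition is elementwise: (U+V)[i][j] = U[i][j] + V[i][j].
  (U+V)[0][0] = (3) + (-10) = -7
  (U+V)[0][1] = (-5) + (6) = 1
  (U+V)[0][2] = (-2) + (2) = 0
  (U+V)[1][0] = (0) + (-10) = -10
  (U+V)[1][1] = (1) + (5) = 6
  (U+V)[1][2] = (0) + (-6) = -6
  (U+V)[2][0] = (-7) + (10) = 3
  (U+V)[2][1] = (8) + (-8) = 0
  (U+V)[2][2] = (-10) + (6) = -4
U + V =
[       -7         1         0 ]
[      -10         6        -6 ]
[        3         0        -4 ]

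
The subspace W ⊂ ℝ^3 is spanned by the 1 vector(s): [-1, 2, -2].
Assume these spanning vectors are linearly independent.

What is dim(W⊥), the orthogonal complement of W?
dim(W⊥) = 2

For any subspace W of ℝ^n, dim(W) + dim(W⊥) = n (the whole-space dimension).
Here the given 1 vectors are linearly independent, so dim(W) = 1.
Thus dim(W⊥) = n - dim(W) = 3 - 1 = 2.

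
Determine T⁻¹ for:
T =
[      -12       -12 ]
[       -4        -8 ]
det(T) = 48
T⁻¹ =
[     -1/6       1/4 ]
[     1/12      -1/4 ]

For a 2×2 matrix T = [[a, b], [c, d]] with det(T) ≠ 0, T⁻¹ = (1/det(T)) * [[d, -b], [-c, a]].
det(T) = (-12)*(-8) - (-12)*(-4) = 96 - 48 = 48.
T⁻¹ = (1/48) * [[-8, 12], [4, -12]].
Dividing each entry by 48 and reducing:
T⁻¹ =
[     -1/6       1/4 ]
[     1/12      -1/4 ]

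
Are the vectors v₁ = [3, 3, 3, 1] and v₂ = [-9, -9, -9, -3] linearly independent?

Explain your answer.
No, linearly dependent (v₂ = -3·v₁)

Check whether there is a scalar k with v₂ = k·v₁.
Comparing components, k = -3 satisfies -3·[3, 3, 3, 1] = [-9, -9, -9, -3].
Since v₂ is a scalar multiple of v₁, the two vectors are linearly dependent.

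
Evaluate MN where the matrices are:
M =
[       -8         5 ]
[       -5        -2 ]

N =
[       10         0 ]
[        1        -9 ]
MN =
[      -75       -45 ]
[      -52        18 ]

Matrix multiplication: (MN)[i][j] = sum over k of M[i][k] * N[k][j].
  (MN)[0][0] = (-8)*(10) + (5)*(1) = -75
  (MN)[0][1] = (-8)*(0) + (5)*(-9) = -45
  (MN)[1][0] = (-5)*(10) + (-2)*(1) = -52
  (MN)[1][1] = (-5)*(0) + (-2)*(-9) = 18
MN =
[      -75       -45 ]
[      -52        18 ]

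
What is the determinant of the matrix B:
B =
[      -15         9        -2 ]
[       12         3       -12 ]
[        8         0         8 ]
det(B) = -2040

Expand along row 0 (cofactor expansion): det(B) = a*(e*i - f*h) - b*(d*i - f*g) + c*(d*h - e*g), where the 3×3 is [[a, b, c], [d, e, f], [g, h, i]].
Minor M_00 = (3)*(8) - (-12)*(0) = 24 - 0 = 24.
Minor M_01 = (12)*(8) - (-12)*(8) = 96 + 96 = 192.
Minor M_02 = (12)*(0) - (3)*(8) = 0 - 24 = -24.
det(B) = (-15)*(24) - (9)*(192) + (-2)*(-24) = -360 - 1728 + 48 = -2040.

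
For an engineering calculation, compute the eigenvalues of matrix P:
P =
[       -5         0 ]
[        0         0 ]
λ = -5, 0

Solve det(P - λI) = 0. For a 2×2 matrix the characteristic equation is λ² - (trace)λ + det = 0.
trace(P) = a + d = -5 + 0 = -5.
det(P) = a*d - b*c = (-5)*(0) - (0)*(0) = 0 - 0 = 0.
Characteristic equation: λ² - (-5)λ + (0) = 0.
Discriminant = (-5)² - 4*(0) = 25 - 0 = 25.
λ = (-5 ± √25) / 2 = (-5 ± 5) / 2 = -5, 0.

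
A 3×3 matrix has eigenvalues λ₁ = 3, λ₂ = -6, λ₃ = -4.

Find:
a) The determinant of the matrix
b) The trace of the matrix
det = 72, trace = -7

Two standard eigenvalue identities:
- det(A) equals the product of the eigenvalues (counted with multiplicity).
- trace(A) equals the sum of the eigenvalues.
det(A) = (3)*(-6)*(-4) = 72.
trace(A) = 3 - 6 - 4 = -7.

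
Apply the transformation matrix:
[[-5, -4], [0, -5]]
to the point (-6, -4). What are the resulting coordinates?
(46, 20)

Matrix multiplication:
[[-5, -4], [0, -5]] × [-6, -4]ᵀ
= [-5×-6 + -4×-4, 0×-6 + -5×-4]ᵀ
= [46.0000, 20.0000]ᵀ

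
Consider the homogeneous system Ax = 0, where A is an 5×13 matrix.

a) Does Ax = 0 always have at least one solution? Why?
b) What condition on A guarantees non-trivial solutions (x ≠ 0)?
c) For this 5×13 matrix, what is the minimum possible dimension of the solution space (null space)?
a) Yes, x = 0 is always a solution. b) When A has linearly dependent columns (rank < n). c) Minimum nullity = 8.

a) x = 0 satisfies A·0 = 0, so the zero vector is always a solution.
b) Non-trivial solutions exist iff the columns of A are linearly dependent, equivalently rank(A) < n (the number of columns).
c) By rank-nullity, rank(A) + nullity(A) = n = 13. Since A has only 5 rows, rank(A) ≤ 5, so nullity(A) ≥ 13 - 5 = 8.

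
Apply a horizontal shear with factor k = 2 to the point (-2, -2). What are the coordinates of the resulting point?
(-6, -2)

Shear matrix for horizontal shear with factor k = 2:
[[1, 2], [0, 1]]
Result: (-2, -2) → (-6, -2)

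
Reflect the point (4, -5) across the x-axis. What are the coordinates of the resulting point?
(4, 5)

Reflection across x-axis: (4, -5) → (4, 5)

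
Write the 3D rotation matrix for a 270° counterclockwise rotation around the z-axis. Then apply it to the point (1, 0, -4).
R = [[0, 1, 0], [-1, 0, 0], [0, 0, 1]]; R·(1, 0, -4) = (0, -1, -4)

Rotation matrix for 270° around z-axis:
cos(270°) = 0, sin(270°) = -1
R = [[0, 1, 0], [-1, 0, 0], [0, 0, 1]]
Apply to (1, 0, -4): R·[1, 0, -4]ᵀ = (0, -1, -4)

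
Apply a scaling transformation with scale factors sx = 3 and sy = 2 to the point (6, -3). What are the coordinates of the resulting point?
(18, -6)

Scaling matrix:
[[3, 0], [0, 2]]
Result: (6 × 3, -3 × 2) = (18, -6)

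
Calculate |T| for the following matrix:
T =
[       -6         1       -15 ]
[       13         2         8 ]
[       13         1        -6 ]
det(T) = 497

Expand along row 0 (cofactor expansion): det(T) = a*(e*i - f*h) - b*(d*i - f*g) + c*(d*h - e*g), where the 3×3 is [[a, b, c], [d, e, f], [g, h, i]].
Minor M_00 = (2)*(-6) - (8)*(1) = -12 - 8 = -20.
Minor M_01 = (13)*(-6) - (8)*(13) = -78 - 104 = -182.
Minor M_02 = (13)*(1) - (2)*(13) = 13 - 26 = -13.
det(T) = (-6)*(-20) - (1)*(-182) + (-15)*(-13) = 120 + 182 + 195 = 497.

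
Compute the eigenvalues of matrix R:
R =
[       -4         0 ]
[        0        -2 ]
λ = -4, -2

Solve det(R - λI) = 0. For a 2×2 matrix the characteristic equation is λ² - (trace)λ + det = 0.
trace(R) = a + d = -4 - 2 = -6.
det(R) = a*d - b*c = (-4)*(-2) - (0)*(0) = 8 - 0 = 8.
Characteristic equation: λ² - (-6)λ + (8) = 0.
Discriminant = (-6)² - 4*(8) = 36 - 32 = 4.
λ = (-6 ± √4) / 2 = (-6 ± 2) / 2 = -4, -2.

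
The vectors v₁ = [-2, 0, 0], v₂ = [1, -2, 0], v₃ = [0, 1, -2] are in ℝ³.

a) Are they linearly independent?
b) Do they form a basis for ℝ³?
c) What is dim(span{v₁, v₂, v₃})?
Yes independent, yes basis, dim = 3

Stack v₁, v₂, v₃ as rows of a 3×3 matrix.
[[-2, 0, 0]; [1, -2, 0]; [0, 1, -2]] is already lower triangular with nonzero diagonal entries (-2, -2, -2), so its determinant is the product of the diagonal entries, det = (-2)·(-2)·(-2) = -8 ≠ 0, and the rows are linearly independent.
Three linearly independent vectors in ℝ³ form a basis for ℝ³, so dim(span{v₁,v₂,v₃}) = 3.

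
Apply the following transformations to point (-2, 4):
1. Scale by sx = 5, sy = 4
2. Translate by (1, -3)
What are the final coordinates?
(-9, 13)

Step 1: Scale (-2, 4) by (sx, sy) = (5, 4) → (-10, 16)
Step 2: Translate by (1, -3) → (-9, 13)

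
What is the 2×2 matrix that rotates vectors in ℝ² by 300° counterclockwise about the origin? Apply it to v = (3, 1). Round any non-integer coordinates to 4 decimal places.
R = [[1/2, √3/2], [-√3/2, 1/2]]; R·v = (2.3660, -2.0981)

A counterclockwise rotation by angle θ in ℝ² has matrix R(θ) = [[cos θ, -sin θ], [sin θ, cos θ]].
For θ = 300°: cos θ = 1/2, sin θ = -√3/2.
R(300°) = [[1/2, √3/2], [-√3/2, 1/2]].
R·v = [1/2·3 + (√3/2)·1, -√3/2·3 + 1/2·1] = (2.3660, -2.0981).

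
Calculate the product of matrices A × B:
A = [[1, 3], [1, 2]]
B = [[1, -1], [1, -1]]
[[4, -4], [3, -3]]

Matrix multiplication:
C[0][0] = 1×1 + 3×1 = 4
C[0][1] = 1×-1 + 3×-1 = -4
C[1][0] = 1×1 + 2×1 = 3
C[1][1] = 1×-1 + 2×-1 = -3
Result: [[4, -4], [3, -3]]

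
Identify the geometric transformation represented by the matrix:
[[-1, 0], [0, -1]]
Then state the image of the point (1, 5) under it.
rotation by 180° (or reflection through origin); image of (1, 5) is (-1, -5)

This matches the form [[cos θ, -sin θ], [sin θ, cos θ]] of a rotation matrix; reading off cos θ and sin θ gives the angle.
The matrix [[-1, 0], [0, -1]] represents: rotation by 180° (or reflection through origin).
Applying it to (1, 5): [-1·1 + 0·5, 0·1 + -1·5] = (-1, -5).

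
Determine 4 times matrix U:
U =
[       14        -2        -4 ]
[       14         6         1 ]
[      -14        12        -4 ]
4U =
[       56        -8       -16 ]
[       56        24         4 ]
[      -56        48       -16 ]

Scalar multiplication is elementwise: (4U)[i][j] = 4 * U[i][j].
  (4U)[0][0] = 4 * (14) = 56
  (4U)[0][1] = 4 * (-2) = -8
  (4U)[0][2] = 4 * (-4) = -16
  (4U)[1][0] = 4 * (14) = 56
  (4U)[1][1] = 4 * (6) = 24
  (4U)[1][2] = 4 * (1) = 4
  (4U)[2][0] = 4 * (-14) = -56
  (4U)[2][1] = 4 * (12) = 48
  (4U)[2][2] = 4 * (-4) = -16
4U =
[       56        -8       -16 ]
[       56        24         4 ]
[      -56        48       -16 ]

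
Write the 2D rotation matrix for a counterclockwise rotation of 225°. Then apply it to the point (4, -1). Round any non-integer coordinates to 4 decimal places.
R = [[-√2/2, √2/2], [-√2/2, -√2/2]]; R·(4, -1) = (-3.5355, -2.1213)

Rotation matrix formula: R(θ) = [[cos θ, -sin θ], [sin θ, cos θ]]
For θ = 225°:
cos(225°) = -√2/2
sin(225°) = -√2/2
R = [[-√2/2, √2/2], [-√2/2, -√2/2]]
Apply to (4, -1): [-√2/2·4 + (√2/2)·-1, -√2/2·4 + -√2/2·-1] = (-3.5355, -2.1213)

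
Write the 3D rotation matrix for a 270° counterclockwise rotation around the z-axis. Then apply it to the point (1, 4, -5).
R = [[0, 1, 0], [-1, 0, 0], [0, 0, 1]]; R·(1, 4, -5) = (4, -1, -5)

Rotation matrix for 270° around z-axis:
cos(270°) = 0, sin(270°) = -1
R = [[0, 1, 0], [-1, 0, 0], [0, 0, 1]]
Apply to (1, 4, -5): R·[1, 4, -5]ᵀ = (4, -1, -5)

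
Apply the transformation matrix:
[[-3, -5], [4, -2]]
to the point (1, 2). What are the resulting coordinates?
(-13, 0)

Matrix multiplication:
[[-3, -5], [4, -2]] × [1, 2]ᵀ
= [-3×1 + -5×2, 4×1 + -2×2]ᵀ
= [-13.0000, 0.0000]ᵀ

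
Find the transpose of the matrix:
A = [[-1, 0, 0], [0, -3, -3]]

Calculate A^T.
[[-1, 0], [0, -3], [0, -3]]

The transpose sends entry (i,j) to (j,i); rows become columns.
Row 0 of A: [-1, 0, 0] -> column 0 of A^T.
Row 1 of A: [0, -3, -3] -> column 1 of A^T.
A^T = [[-1, 0], [0, -3], [0, -3]]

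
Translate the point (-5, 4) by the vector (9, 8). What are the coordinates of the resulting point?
(4, 12)

Translation by (9, 8):
x' = -5 + 9 = 4
y' = 4 + 8 = 12
Homogeneous matrix: [[1, 0, 9], [0, 1, 8], [0, 0, 1]]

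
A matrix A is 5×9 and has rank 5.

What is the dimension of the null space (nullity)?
4

The rank-nullity theorem for an m×n matrix states:
rank(A) + nullity(A) = n (the number of columns).
Here n = 9 and rank(A) = 5, so nullity(A) = 9 - 5 = 4.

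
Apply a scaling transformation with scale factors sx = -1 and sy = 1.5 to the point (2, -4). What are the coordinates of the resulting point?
(-2, -6.0)

Scaling matrix:
[[-1, 0], [0, 1.50]]
Result: (2 × -1, -4 × 1.5) = (-2, -6.0)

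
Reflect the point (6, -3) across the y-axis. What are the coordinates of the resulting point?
(-6, -3)

Reflection across y-axis: (6, -3) → (-6, -3)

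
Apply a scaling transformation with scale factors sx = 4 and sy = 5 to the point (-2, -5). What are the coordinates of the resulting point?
(-8, -25)

Scaling matrix:
[[4, 0], [0, 5]]
Result: (-2 × 4, -5 × 5) = (-8, -25)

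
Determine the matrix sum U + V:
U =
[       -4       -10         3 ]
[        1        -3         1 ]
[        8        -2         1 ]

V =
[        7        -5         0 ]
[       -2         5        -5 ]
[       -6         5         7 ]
U + V =
[        3       -15         3 ]
[       -1         2        -4 ]
[        2         3         8 ]

Matrix addition is elementwise: (U+V)[i][j] = U[i][j] + V[i][j].
  (U+V)[0][0] = (-4) + (7) = 3
  (U+V)[0][1] = (-10) + (-5) = -15
  (U+V)[0][2] = (3) + (0) = 3
  (U+V)[1][0] = (1) + (-2) = -1
  (U+V)[1][1] = (-3) + (5) = 2
  (U+V)[1][2] = (1) + (-5) = -4
  (U+V)[2][0] = (8) + (-6) = 2
  (U+V)[2][1] = (-2) + (5) = 3
  (U+V)[2][2] = (1) + (7) = 8
U + V =
[        3       -15         3 ]
[       -1         2        -4 ]
[        2         3         8 ]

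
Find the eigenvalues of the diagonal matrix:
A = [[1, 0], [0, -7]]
λ₁ = 1, λ₂ = -7

The characteristic polynomial of A is det(A - λI) = (1 - λ)(-7 - λ) = 0.
The roots are λ = 1 and λ = -7, so the eigenvalues are the diagonal entries.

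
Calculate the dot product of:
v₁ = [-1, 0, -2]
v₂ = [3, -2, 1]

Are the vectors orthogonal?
-5, No

The dot product is the sum of products of corresponding components.
v₁·v₂ = (-1)*(3) + (0)*(-2) + (-2)*(1) = -3 + 0 - 2 = -5.
Two vectors are orthogonal iff their dot product is 0; here the dot product is -5, so the vectors are not orthogonal.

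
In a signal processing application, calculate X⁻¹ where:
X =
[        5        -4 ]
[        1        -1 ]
det(X) = -1
X⁻¹ =
[        1        -4 ]
[        1        -5 ]

For a 2×2 matrix X = [[a, b], [c, d]] with det(X) ≠ 0, X⁻¹ = (1/det(X)) * [[d, -b], [-c, a]].
det(X) = (5)*(-1) - (-4)*(1) = -5 + 4 = -1.
X⁻¹ = (1/-1) * [[-1, 4], [-1, 5]].
Dividing each entry by -1 and reducing:
X⁻¹ =
[        1        -4 ]
[        1        -5 ]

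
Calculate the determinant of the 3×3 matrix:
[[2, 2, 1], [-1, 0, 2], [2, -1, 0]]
13

Expansion along first row:
det = 2·det([[0,2],[-1,0]]) - 2·det([[-1,2],[2,0]]) + 1·det([[-1,0],[2,-1]])
    = 2·(0·0 - 2·-1) - 2·(-1·0 - 2·2) + 1·(-1·-1 - 0·2)
    = 2·2 - 2·-4 + 1·1
    = 4 + 8 + 1 = 13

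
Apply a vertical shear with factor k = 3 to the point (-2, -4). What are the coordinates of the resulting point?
(-2, -10)

Shear matrix for vertical shear with factor k = 3:
[[1, 0], [3, 1]]
Result: (-2, -4) → (-2, -10)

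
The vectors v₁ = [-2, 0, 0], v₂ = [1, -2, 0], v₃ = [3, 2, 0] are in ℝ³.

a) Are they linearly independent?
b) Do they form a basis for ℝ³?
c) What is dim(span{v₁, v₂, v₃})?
Not independent, not a basis, dim(span) = 2

Check whether v₃ can be written as a linear combination of v₁ and v₂.
v₃ = (-2)·v₁ + (-1)·v₂ = [3, 2, 0], so the three vectors are linearly dependent.
Thus they do not form a basis for ℝ³, and dim(span{v₁, v₂, v₃}) = 2 (spanned by v₁ and v₂).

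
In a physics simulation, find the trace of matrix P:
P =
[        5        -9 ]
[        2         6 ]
tr(P) = 5 + 6 = 11

The trace of a square matrix is the sum of its diagonal entries.
Diagonal entries of P: P[0][0] = 5, P[1][1] = 6.
tr(P) = 5 + 6 = 11.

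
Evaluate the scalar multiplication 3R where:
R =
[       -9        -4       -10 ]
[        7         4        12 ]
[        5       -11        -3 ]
3R =
[      -27       -12       -30 ]
[       21        12        36 ]
[       15       -33        -9 ]

Scalar multiplication is elementwise: (3R)[i][j] = 3 * R[i][j].
  (3R)[0][0] = 3 * (-9) = -27
  (3R)[0][1] = 3 * (-4) = -12
  (3R)[0][2] = 3 * (-10) = -30
  (3R)[1][0] = 3 * (7) = 21
  (3R)[1][1] = 3 * (4) = 12
  (3R)[1][2] = 3 * (12) = 36
  (3R)[2][0] = 3 * (5) = 15
  (3R)[2][1] = 3 * (-11) = -33
  (3R)[2][2] = 3 * (-3) = -9
3R =
[      -27       -12       -30 ]
[       21        12        36 ]
[       15       -33        -9 ]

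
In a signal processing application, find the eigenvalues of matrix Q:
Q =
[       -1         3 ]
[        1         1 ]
λ = -2, 2

Solve det(Q - λI) = 0. For a 2×2 matrix the characteristic equation is λ² - (trace)λ + det = 0.
trace(Q) = a + d = -1 + 1 = 0.
det(Q) = a*d - b*c = (-1)*(1) - (3)*(1) = -1 - 3 = -4.
Characteristic equation: λ² - (0)λ + (-4) = 0.
Discriminant = (0)² - 4*(-4) = 0 + 16 = 16.
λ = (0 ± √16) / 2 = (0 ± 4) / 2 = -2, 2.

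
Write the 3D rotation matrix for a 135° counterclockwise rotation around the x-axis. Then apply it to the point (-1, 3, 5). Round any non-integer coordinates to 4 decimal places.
R = [[1, 0, 0], [0, -√2/2, -√2/2], [0, √2/2, -√2/2]]; R·(-1, 3, 5) = (-1.0000, -5.6569, -1.4142)

Rotation matrix for 135° around x-axis:
cos(135°) = -√2/2, sin(135°) = √2/2
R = [[1, 0, 0], [0, -√2/2, -√2/2], [0, √2/2, -√2/2]]
Apply to (-1, 3, 5): R·[-1, 3, 5]ᵀ = (-1.0000, -5.6569, -1.4142)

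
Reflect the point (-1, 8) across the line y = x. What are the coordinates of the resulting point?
(8, -1)

Reflection across line y = x: (-1, 8) → (8, -1)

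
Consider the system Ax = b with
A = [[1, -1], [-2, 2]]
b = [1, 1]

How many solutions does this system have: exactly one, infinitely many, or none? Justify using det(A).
No solution

det(A) = (1)*(2) - (-1)*(-2) = 0, so A is singular.
The column space of A is span(column 1) = span([1, -2]).
b = [1, 1] is not a scalar multiple of column 1, so b ∉ column space and the system is inconsistent — no solution.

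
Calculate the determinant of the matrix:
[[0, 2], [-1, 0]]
2

For a 2×2 matrix [[a, b], [c, d]], det = ad - bc
det = (0)(0) - (2)(-1) = 0 - -2 = 2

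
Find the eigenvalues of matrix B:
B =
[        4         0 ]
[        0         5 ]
λ = 4, 5

Solve det(B - λI) = 0. For a 2×2 matrix the characteristic equation is λ² - (trace)λ + det = 0.
trace(B) = a + d = 4 + 5 = 9.
det(B) = a*d - b*c = (4)*(5) - (0)*(0) = 20 - 0 = 20.
Characteristic equation: λ² - (9)λ + (20) = 0.
Discriminant = (9)² - 4*(20) = 81 - 80 = 1.
λ = (9 ± √1) / 2 = (9 ± 1) / 2 = 4, 5.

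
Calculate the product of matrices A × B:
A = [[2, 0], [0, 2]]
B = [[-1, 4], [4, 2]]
[[-2, 8], [8, 4]]

Matrix multiplication:
C[0][0] = 2×-1 + 0×4 = -2
C[0][1] = 2×4 + 0×2 = 8
C[1][0] = 0×-1 + 2×4 = 8
C[1][1] = 0×4 + 2×2 = 4
Result: [[-2, 8], [8, 4]]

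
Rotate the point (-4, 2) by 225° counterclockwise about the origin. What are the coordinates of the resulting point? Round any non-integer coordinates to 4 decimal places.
(4.2426, 1.4142)

Rotation matrix R(θ) = [[cos θ, -sin θ], [sin θ, cos θ]]; for θ = 225°:
R = [[-√2/2, √2/2], [-√2/2, -√2/2]]
Result: R × [-4, 2]ᵀ = [-√2/2·-4 + (√2/2)·2, -√2/2·-4 + (-√2/2)·2]ᵀ = (4.2426, 1.4142)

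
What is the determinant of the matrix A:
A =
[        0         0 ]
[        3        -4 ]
det(A) = 0

For a 2×2 matrix [[a, b], [c, d]], det = a*d - b*c.
det(A) = (0)*(-4) - (0)*(3) = 0 - 0 = 0.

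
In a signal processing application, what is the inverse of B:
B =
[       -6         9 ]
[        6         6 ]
det(B) = -90
B⁻¹ =
[    -1/15      1/10 ]
[     1/15      1/15 ]

For a 2×2 matrix B = [[a, b], [c, d]] with det(B) ≠ 0, B⁻¹ = (1/det(B)) * [[d, -b], [-c, a]].
det(B) = (-6)*(6) - (9)*(6) = -36 - 54 = -90.
B⁻¹ = (1/-90) * [[6, -9], [-6, -6]].
Dividing each entry by -90 and reducing:
B⁻¹ =
[    -1/15      1/10 ]
[     1/15      1/15 ]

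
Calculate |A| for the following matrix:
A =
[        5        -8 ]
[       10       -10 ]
det(A) = 30

For a 2×2 matrix [[a, b], [c, d]], det = a*d - b*c.
det(A) = (5)*(-10) - (-8)*(10) = -50 + 80 = 30.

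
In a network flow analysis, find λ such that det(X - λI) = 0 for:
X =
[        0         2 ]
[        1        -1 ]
λ = -2, 1

Solve det(X - λI) = 0. For a 2×2 matrix the characteristic equation is λ² - (trace)λ + det = 0.
trace(X) = a + d = 0 - 1 = -1.
det(X) = a*d - b*c = (0)*(-1) - (2)*(1) = 0 - 2 = -2.
Characteristic equation: λ² - (-1)λ + (-2) = 0.
Discriminant = (-1)² - 4*(-2) = 1 + 8 = 9.
λ = (-1 ± √9) / 2 = (-1 ± 3) / 2 = -2, 1.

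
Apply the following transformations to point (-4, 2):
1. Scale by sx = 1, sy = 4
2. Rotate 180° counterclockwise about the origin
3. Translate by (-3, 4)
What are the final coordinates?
(1, -4)

Step 1: Scale → (-4, 8)
Step 2: Rotate 180° → (4, -8)
Step 3: Translate → (1, -4)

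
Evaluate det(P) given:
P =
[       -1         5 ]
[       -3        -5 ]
det(P) = 20

For a 2×2 matrix [[a, b], [c, d]], det = a*d - b*c.
det(P) = (-1)*(-5) - (5)*(-3) = 5 + 15 = 20.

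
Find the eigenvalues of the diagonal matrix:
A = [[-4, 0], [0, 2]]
λ₁ = -4, λ₂ = 2

The characteristic polynomial of A is det(A - λI) = (-4 - λ)(2 - λ) = 0.
The roots are λ = -4 and λ = 2, so the eigenvalues are the diagonal entries.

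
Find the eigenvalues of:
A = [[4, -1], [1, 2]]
λ = 3, 3

Solve det(A - λI) = 0. For a 2×2 matrix this is λ² - (trace)λ + det = 0.
trace(A) = 4 + 2 = 6.
det(A) = (4)*(2) - (-1)*(1) = 8 + 1 = 9.
Characteristic equation: λ² - (6)λ + (9) = 0.
Discriminant: (6)² - 4*(9) = 36 - 36 = 0.
Roots: λ = (6 ± √0) / 2 = 3, 3.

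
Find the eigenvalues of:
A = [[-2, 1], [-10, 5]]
λ = 0, 3

Solve det(A - λI) = 0. For a 2×2 matrix this is λ² - (trace)λ + det = 0.
trace(A) = -2 + 5 = 3.
det(A) = (-2)*(5) - (1)*(-10) = -10 + 10 = 0.
Characteristic equation: λ² - (3)λ + (0) = 0.
Discriminant: (3)² - 4*(0) = 9 - 0 = 9.
Roots: λ = (3 ± √9) / 2 = 0, 3.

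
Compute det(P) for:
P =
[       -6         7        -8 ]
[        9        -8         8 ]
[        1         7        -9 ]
det(P) = -41

Expand along row 0 (cofactor expansion): det(P) = a*(e*i - f*h) - b*(d*i - f*g) + c*(d*h - e*g), where the 3×3 is [[a, b, c], [d, e, f], [g, h, i]].
Minor M_00 = (-8)*(-9) - (8)*(7) = 72 - 56 = 16.
Minor M_01 = (9)*(-9) - (8)*(1) = -81 - 8 = -89.
Minor M_02 = (9)*(7) - (-8)*(1) = 63 + 8 = 71.
det(P) = (-6)*(16) - (7)*(-89) + (-8)*(71) = -96 + 623 - 568 = -41.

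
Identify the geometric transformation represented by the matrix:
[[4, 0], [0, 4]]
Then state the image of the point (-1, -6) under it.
uniform scaling by factor 4; image of (-1, -6) is (-4, -24)

This is a diagonal matrix with equal entries 4, so it scales both axes by the same factor 4.
The matrix [[4, 0], [0, 4]] represents: uniform scaling by factor 4.
Applying it to (-1, -6): [4·-1 + 0·-6, 0·-1 + 4·-6] = (-4, -24).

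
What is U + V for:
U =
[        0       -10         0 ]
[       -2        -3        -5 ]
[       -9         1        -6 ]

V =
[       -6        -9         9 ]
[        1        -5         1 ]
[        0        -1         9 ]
U + V =
[       -6       -19         9 ]
[       -1        -8        -4 ]
[       -9         0         3 ]

Matrix addition is elementwise: (U+V)[i][j] = U[i][j] + V[i][j].
  (U+V)[0][0] = (0) + (-6) = -6
  (U+V)[0][1] = (-10) + (-9) = -19
  (U+V)[0][2] = (0) + (9) = 9
  (U+V)[1][0] = (-2) + (1) = -1
  (U+V)[1][1] = (-3) + (-5) = -8
  (U+V)[1][2] = (-5) + (1) = -4
  (U+V)[2][0] = (-9) + (0) = -9
  (U+V)[2][1] = (1) + (-1) = 0
  (U+V)[2][2] = (-6) + (9) = 3
U + V =
[       -6       -19         9 ]
[       -1        -8        -4 ]
[       -9         0         3 ]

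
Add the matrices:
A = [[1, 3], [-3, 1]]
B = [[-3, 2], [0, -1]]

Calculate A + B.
[[-2, 5], [-3, 0]]

Add corresponding elements:
(1)+(-3)=-2
(3)+(2)=5
(-3)+(0)=-3
(1)+(-1)=0
A + B = [[-2, 5], [-3, 0]]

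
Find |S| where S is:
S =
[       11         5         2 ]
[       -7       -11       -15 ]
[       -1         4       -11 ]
det(S) = 1603

Expand along row 0 (cofactor expansion): det(S) = a*(e*i - f*h) - b*(d*i - f*g) + c*(d*h - e*g), where the 3×3 is [[a, b, c], [d, e, f], [g, h, i]].
Minor M_00 = (-11)*(-11) - (-15)*(4) = 121 + 60 = 181.
Minor M_01 = (-7)*(-11) - (-15)*(-1) = 77 - 15 = 62.
Minor M_02 = (-7)*(4) - (-11)*(-1) = -28 - 11 = -39.
det(S) = (11)*(181) - (5)*(62) + (2)*(-39) = 1991 - 310 - 78 = 1603.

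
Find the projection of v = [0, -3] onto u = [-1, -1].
[-3/2, -3/2]

The projection of v onto u is proj_u(v) = ((v·u) / (u·u)) · u.
v·u = (0)*(-1) + (-3)*(-1) = 3.
u·u = (-1)*(-1) + (-1)*(-1) = 2.
coefficient = 3 / 2 = 3/2.
proj_u(v) = 3/2 · [-1, -1] = [-3/2, -3/2].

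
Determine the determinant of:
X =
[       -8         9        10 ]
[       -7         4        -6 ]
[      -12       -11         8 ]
det(X) = 2674

Expand along row 0 (cofactor expansion): det(X) = a*(e*i - f*h) - b*(d*i - f*g) + c*(d*h - e*g), where the 3×3 is [[a, b, c], [d, e, f], [g, h, i]].
Minor M_00 = (4)*(8) - (-6)*(-11) = 32 - 66 = -34.
Minor M_01 = (-7)*(8) - (-6)*(-12) = -56 - 72 = -128.
Minor M_02 = (-7)*(-11) - (4)*(-12) = 77 + 48 = 125.
det(X) = (-8)*(-34) - (9)*(-128) + (10)*(125) = 272 + 1152 + 1250 = 2674.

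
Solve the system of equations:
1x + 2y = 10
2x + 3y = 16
x = 2, y = 4

Use elimination (row reduction):
Equation 1: 1x + 2y = 10.
Equation 2: 2x + 3y = 16.
Multiply Eq1 by 2 and Eq2 by 1: 2x + 4y = 20;  2x + 3y = 16.
Subtract: (-1)y = -4, so y = 4.
Back-substitute into Eq1: 1x + 2*(4) = 10, so x = 2.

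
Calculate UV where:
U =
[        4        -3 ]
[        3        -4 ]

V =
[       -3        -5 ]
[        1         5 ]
UV =
[      -15       -35 ]
[      -13       -35 ]

Matrix multiplication: (UV)[i][j] = sum over k of U[i][k] * V[k][j].
  (UV)[0][0] = (4)*(-3) + (-3)*(1) = -15
  (UV)[0][1] = (4)*(-5) + (-3)*(5) = -35
  (UV)[1][0] = (3)*(-3) + (-4)*(1) = -13
  (UV)[1][1] = (3)*(-5) + (-4)*(5) = -35
UV =
[      -15       -35 ]
[      -13       -35 ]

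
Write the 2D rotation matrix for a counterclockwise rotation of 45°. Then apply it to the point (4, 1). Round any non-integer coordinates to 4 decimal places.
R = [[√2/2, -√2/2], [√2/2, √2/2]]; R·(4, 1) = (2.1213, 3.5355)

Rotation matrix formula: R(θ) = [[cos θ, -sin θ], [sin θ, cos θ]]
For θ = 45°:
cos(45°) = √2/2
sin(45°) = √2/2
R = [[√2/2, -√2/2], [√2/2, √2/2]]
Apply to (4, 1): [√2/2·4 + (-√2/2)·1, √2/2·4 + √2/2·1] = (2.1213, 3.5355)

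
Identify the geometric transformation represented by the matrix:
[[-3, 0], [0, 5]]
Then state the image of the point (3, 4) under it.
non-uniform scaling by (-3, 5); image of (3, 4) is (-9, 20)

This is diagonal with distinct entries, so it scales the x-axis by -3 and the y-axis by 5.
The matrix [[-3, 0], [0, 5]] represents: non-uniform scaling by (-3, 5).
Applying it to (3, 4): [-3·3 + 0·4, 0·3 + 5·4] = (-9, 20).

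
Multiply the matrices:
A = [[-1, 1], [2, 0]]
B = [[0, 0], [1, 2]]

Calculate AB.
[[1, 2], [0, 0]]

Each entry (i,j) of AB = sum over k of A[i][k]*B[k][j].
(AB)[0][0] = (-1)*(0) + (1)*(1) = 1
(AB)[0][1] = (-1)*(0) + (1)*(2) = 2
(AB)[1][0] = (2)*(0) + (0)*(1) = 0
(AB)[1][1] = (2)*(0) + (0)*(2) = 0
AB = [[1, 2], [0, 0]]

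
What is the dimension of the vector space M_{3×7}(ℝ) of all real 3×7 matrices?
Dimension = 21

A real 3×7 matrix is determined by its 3·7 = 21 independent entries.
A standard basis is {E_ij : 1 ≤ i ≤ 3, 1 ≤ j ≤ 7}, where E_ij has a 1 in position (i, j) and 0 elsewhere — there are 21 such matrices, and they are linearly independent and span M_{3×7}(ℝ).
Therefore dim(M_{3×7}(ℝ)) = 21.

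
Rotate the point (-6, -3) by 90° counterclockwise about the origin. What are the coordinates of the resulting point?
(3, -6)

Rotation matrix R(θ) = [[cos θ, -sin θ], [sin θ, cos θ]]; for θ = 90°:
R = [[0, -1], [1, 0]]
Result: R × [-6, -3]ᵀ = [0·-6 + (-1)·-3, 1·-6 + (0)·-3]ᵀ = (3, -6)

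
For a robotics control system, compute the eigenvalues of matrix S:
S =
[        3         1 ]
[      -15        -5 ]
λ = -2, 0

Solve det(S - λI) = 0. For a 2×2 matrix the characteristic equation is λ² - (trace)λ + det = 0.
trace(S) = a + d = 3 - 5 = -2.
det(S) = a*d - b*c = (3)*(-5) - (1)*(-15) = -15 + 15 = 0.
Characteristic equation: λ² - (-2)λ + (0) = 0.
Discriminant = (-2)² - 4*(0) = 4 - 0 = 4.
λ = (-2 ± √4) / 2 = (-2 ± 2) / 2 = -2, 0.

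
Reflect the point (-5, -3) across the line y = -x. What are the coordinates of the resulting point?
(3, 5)

Reflection across line y = -x: (-5, -3) → (3, 5)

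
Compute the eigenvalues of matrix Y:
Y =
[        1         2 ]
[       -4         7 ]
λ = 3, 5

Solve det(Y - λI) = 0. For a 2×2 matrix the characteristic equation is λ² - (trace)λ + det = 0.
trace(Y) = a + d = 1 + 7 = 8.
det(Y) = a*d - b*c = (1)*(7) - (2)*(-4) = 7 + 8 = 15.
Characteristic equation: λ² - (8)λ + (15) = 0.
Discriminant = (8)² - 4*(15) = 64 - 60 = 4.
λ = (8 ± √4) / 2 = (8 ± 2) / 2 = 3, 5.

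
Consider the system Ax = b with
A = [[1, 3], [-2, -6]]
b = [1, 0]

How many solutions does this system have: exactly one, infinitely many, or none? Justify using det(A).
No solution

det(A) = (1)*(-6) - (3)*(-2) = 0, so A is singular.
The column space of A is span(column 1) = span([1, -2]).
b = [1, 0] is not a scalar multiple of column 1, so b ∉ column space and the system is inconsistent — no solution.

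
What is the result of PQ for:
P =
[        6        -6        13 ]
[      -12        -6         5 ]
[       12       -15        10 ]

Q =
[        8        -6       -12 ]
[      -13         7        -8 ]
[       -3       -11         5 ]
PQ =
[       87      -221        41 ]
[      -33       -25       217 ]
[      261      -287        26 ]

Matrix multiplication: (PQ)[i][j] = sum over k of P[i][k] * Q[k][j].
  (PQ)[0][0] = (6)*(8) + (-6)*(-13) + (13)*(-3) = 87
  (PQ)[0][1] = (6)*(-6) + (-6)*(7) + (13)*(-11) = -221
  (PQ)[0][2] = (6)*(-12) + (-6)*(-8) + (13)*(5) = 41
  (PQ)[1][0] = (-12)*(8) + (-6)*(-13) + (5)*(-3) = -33
  (PQ)[1][1] = (-12)*(-6) + (-6)*(7) + (5)*(-11) = -25
  (PQ)[1][2] = (-12)*(-12) + (-6)*(-8) + (5)*(5) = 217
  (PQ)[2][0] = (12)*(8) + (-15)*(-13) + (10)*(-3) = 261
  (PQ)[2][1] = (12)*(-6) + (-15)*(7) + (10)*(-11) = -287
  (PQ)[2][2] = (12)*(-12) + (-15)*(-8) + (10)*(5) = 26
PQ =
[       87      -221        41 ]
[      -33       -25       217 ]
[      261      -287        26 ]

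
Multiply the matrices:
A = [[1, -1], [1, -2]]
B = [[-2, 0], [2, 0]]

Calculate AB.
[[-4, 0], [-6, 0]]

Each entry (i,j) of AB = sum over k of A[i][k]*B[k][j].
(AB)[0][0] = (1)*(-2) + (-1)*(2) = -4
(AB)[0][1] = (1)*(0) + (-1)*(0) = 0
(AB)[1][0] = (1)*(-2) + (-2)*(2) = -6
(AB)[1][1] = (1)*(0) + (-2)*(0) = 0
AB = [[-4, 0], [-6, 0]]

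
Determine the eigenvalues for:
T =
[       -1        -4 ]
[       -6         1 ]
λ = -5, 5

Solve det(T - λI) = 0. For a 2×2 matrix the characteristic equation is λ² - (trace)λ + det = 0.
trace(T) = a + d = -1 + 1 = 0.
det(T) = a*d - b*c = (-1)*(1) - (-4)*(-6) = -1 - 24 = -25.
Characteristic equation: λ² - (0)λ + (-25) = 0.
Discriminant = (0)² - 4*(-25) = 0 + 100 = 100.
λ = (0 ± √100) / 2 = (0 ± 10) / 2 = -5, 5.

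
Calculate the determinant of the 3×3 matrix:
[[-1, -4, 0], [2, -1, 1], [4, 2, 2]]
4

Expansion along first row:
det = -1·det([[-1,1],[2,2]]) - -4·det([[2,1],[4,2]]) + 0·det([[2,-1],[4,2]])
    = -1·(-1·2 - 1·2) - -4·(2·2 - 1·4) + 0·(2·2 - -1·4)
    = -1·-4 - -4·0 + 0·8
    = 4 + 0 + 0 = 4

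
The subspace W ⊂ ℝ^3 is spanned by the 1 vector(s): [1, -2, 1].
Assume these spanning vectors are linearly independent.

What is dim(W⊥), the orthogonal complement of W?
dim(W⊥) = 2

For any subspace W of ℝ^n, dim(W) + dim(W⊥) = n (the whole-space dimension).
Here the given 1 vectors are linearly independent, so dim(W) = 1.
Thus dim(W⊥) = n - dim(W) = 3 - 1 = 2.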